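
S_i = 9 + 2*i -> [9, 11, 13, 15, 17]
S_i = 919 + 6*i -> [919, 925, 931, 937, 943]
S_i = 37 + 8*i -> [37, 45, 53, 61, 69]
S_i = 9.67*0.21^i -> [9.67, 2.03, 0.43, 0.09, 0.02]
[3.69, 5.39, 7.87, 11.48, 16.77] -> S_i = 3.69*1.46^i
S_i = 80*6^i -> [80, 480, 2880, 17280, 103680]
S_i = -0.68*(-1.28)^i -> [-0.68, 0.87, -1.11, 1.43, -1.83]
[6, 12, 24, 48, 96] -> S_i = 6*2^i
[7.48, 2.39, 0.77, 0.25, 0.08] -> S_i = 7.48*0.32^i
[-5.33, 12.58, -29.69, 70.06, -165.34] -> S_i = -5.33*(-2.36)^i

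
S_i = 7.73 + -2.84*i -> [7.73, 4.89, 2.05, -0.79, -3.63]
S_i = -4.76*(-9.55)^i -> [-4.76, 45.46, -434.12, 4145.88, -39593.18]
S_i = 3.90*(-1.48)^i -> [3.9, -5.77, 8.54, -12.64, 18.71]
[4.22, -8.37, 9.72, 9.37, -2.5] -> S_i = Random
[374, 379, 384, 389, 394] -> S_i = 374 + 5*i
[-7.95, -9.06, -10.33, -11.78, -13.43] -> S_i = -7.95*1.14^i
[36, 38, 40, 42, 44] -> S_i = 36 + 2*i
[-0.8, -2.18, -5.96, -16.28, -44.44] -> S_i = -0.80*2.73^i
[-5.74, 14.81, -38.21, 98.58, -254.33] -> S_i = -5.74*(-2.58)^i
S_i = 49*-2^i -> [49, -98, 196, -392, 784]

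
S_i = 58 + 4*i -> [58, 62, 66, 70, 74]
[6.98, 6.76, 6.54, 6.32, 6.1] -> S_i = 6.98 + -0.22*i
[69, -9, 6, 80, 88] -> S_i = Random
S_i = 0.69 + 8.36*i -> [0.69, 9.05, 17.41, 25.77, 34.13]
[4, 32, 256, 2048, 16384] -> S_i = 4*8^i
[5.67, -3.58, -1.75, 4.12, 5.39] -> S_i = Random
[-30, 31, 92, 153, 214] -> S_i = -30 + 61*i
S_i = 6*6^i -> [6, 36, 216, 1296, 7776]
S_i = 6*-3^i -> [6, -18, 54, -162, 486]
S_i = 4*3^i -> [4, 12, 36, 108, 324]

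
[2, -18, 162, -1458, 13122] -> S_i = 2*-9^i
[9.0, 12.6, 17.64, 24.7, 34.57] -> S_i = 9.00*1.40^i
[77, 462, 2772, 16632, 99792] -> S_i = 77*6^i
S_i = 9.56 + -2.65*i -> [9.56, 6.91, 4.26, 1.61, -1.04]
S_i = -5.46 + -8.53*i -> [-5.46, -13.99, -22.52, -31.05, -39.58]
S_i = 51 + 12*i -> [51, 63, 75, 87, 99]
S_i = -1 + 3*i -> [-1, 2, 5, 8, 11]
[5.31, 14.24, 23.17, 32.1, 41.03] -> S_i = 5.31 + 8.93*i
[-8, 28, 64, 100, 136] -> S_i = -8 + 36*i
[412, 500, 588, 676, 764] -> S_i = 412 + 88*i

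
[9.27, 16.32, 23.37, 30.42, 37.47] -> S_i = 9.27 + 7.05*i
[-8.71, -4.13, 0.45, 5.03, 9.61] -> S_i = -8.71 + 4.58*i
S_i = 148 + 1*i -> [148, 149, 150, 151, 152]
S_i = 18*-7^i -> [18, -126, 882, -6174, 43218]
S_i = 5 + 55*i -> [5, 60, 115, 170, 225]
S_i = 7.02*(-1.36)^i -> [7.02, -9.55, 12.98, -17.66, 24.02]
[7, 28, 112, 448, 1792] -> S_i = 7*4^i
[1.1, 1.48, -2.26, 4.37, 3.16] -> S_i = Random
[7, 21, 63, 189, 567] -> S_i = 7*3^i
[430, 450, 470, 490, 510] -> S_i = 430 + 20*i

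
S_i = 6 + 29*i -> [6, 35, 64, 93, 122]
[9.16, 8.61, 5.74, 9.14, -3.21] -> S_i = Random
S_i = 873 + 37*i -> [873, 910, 947, 984, 1021]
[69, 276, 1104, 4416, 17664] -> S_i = 69*4^i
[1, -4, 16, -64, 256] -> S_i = 1*-4^i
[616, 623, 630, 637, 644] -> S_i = 616 + 7*i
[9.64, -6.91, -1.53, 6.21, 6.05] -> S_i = Random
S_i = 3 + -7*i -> [3, -4, -11, -18, -25]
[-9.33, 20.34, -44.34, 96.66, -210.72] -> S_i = -9.33*(-2.18)^i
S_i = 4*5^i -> [4, 20, 100, 500, 2500]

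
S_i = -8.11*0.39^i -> [-8.11, -3.16, -1.23, -0.48, -0.19]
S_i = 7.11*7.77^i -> [7.11, 55.24, 429.25, 3335.28, 25915.15]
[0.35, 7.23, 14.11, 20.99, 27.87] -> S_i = 0.35 + 6.88*i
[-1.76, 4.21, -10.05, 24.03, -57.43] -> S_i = -1.76*(-2.39)^i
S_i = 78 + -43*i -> [78, 35, -8, -51, -94]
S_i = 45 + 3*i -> [45, 48, 51, 54, 57]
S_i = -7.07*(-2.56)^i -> [-7.07, 18.1, -46.33, 118.61, -303.65]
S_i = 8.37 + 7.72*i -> [8.37, 16.09, 23.81, 31.53, 39.25]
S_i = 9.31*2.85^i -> [9.31, 26.53, 75.62, 215.52, 614.23]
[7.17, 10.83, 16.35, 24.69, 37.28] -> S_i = 7.17*1.51^i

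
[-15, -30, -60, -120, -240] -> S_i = -15*2^i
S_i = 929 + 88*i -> [929, 1017, 1105, 1193, 1281]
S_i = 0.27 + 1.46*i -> [0.27, 1.73, 3.19, 4.65, 6.11]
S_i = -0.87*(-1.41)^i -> [-0.87, 1.23, -1.73, 2.44, -3.44]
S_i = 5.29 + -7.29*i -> [5.29, -2.0, -9.29, -16.58, -23.87]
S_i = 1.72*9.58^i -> [1.72, 16.48, 157.86, 1512.25, 14487.4]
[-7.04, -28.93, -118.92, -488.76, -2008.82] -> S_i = -7.04*4.11^i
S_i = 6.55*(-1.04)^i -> [6.55, -6.81, 7.08, -7.37, 7.66]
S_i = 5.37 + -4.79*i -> [5.37, 0.58, -4.21, -9.0, -13.79]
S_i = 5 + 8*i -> [5, 13, 21, 29, 37]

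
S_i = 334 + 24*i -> [334, 358, 382, 406, 430]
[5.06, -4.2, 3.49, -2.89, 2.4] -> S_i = 5.06*(-0.83)^i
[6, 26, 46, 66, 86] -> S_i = 6 + 20*i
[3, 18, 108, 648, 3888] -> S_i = 3*6^i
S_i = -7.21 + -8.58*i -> [-7.21, -15.79, -24.37, -32.95, -41.53]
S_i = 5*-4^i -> [5, -20, 80, -320, 1280]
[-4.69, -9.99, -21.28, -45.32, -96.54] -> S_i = -4.69*2.13^i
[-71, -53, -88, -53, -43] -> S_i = Random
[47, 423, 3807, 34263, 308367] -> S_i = 47*9^i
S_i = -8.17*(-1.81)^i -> [-8.17, 14.79, -26.77, 48.45, -87.69]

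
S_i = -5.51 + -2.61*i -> [-5.51, -8.12, -10.73, -13.34, -15.95]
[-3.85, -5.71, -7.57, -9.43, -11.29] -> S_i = -3.85 + -1.86*i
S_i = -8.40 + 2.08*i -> [-8.4, -6.32, -4.24, -2.16, -0.08]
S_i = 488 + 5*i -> [488, 493, 498, 503, 508]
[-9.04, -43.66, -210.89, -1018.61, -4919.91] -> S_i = -9.04*4.83^i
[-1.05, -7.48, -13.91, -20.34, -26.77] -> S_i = -1.05 + -6.43*i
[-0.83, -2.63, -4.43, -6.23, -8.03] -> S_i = -0.83 + -1.80*i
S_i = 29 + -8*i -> [29, 21, 13, 5, -3]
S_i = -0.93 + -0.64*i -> [-0.93, -1.57, -2.21, -2.85, -3.49]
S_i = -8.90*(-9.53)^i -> [-8.9, 84.82, -808.31, 7703.16, -73411.08]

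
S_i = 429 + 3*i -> [429, 432, 435, 438, 441]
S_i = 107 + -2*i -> [107, 105, 103, 101, 99]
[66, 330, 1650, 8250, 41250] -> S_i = 66*5^i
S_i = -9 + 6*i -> [-9, -3, 3, 9, 15]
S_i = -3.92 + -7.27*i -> [-3.92, -11.19, -18.46, -25.73, -33.0]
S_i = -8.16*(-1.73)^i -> [-8.16, 14.12, -24.42, 42.25, -73.09]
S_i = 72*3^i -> [72, 216, 648, 1944, 5832]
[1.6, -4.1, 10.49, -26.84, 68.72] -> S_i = 1.60*(-2.56)^i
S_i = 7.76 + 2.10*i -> [7.76, 9.86, 11.96, 14.06, 16.16]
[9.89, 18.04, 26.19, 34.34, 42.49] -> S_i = 9.89 + 8.15*i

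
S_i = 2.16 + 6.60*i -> [2.16, 8.76, 15.36, 21.96, 28.56]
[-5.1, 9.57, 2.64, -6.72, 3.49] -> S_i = Random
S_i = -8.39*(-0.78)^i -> [-8.39, 6.54, -5.1, 3.98, -3.11]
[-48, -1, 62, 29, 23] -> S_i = Random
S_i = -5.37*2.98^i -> [-5.37, -16.0, -47.69, -142.11, -423.49]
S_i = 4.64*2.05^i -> [4.64, 9.51, 19.5, 39.97, 81.95]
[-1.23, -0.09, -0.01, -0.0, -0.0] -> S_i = -1.23*0.07^i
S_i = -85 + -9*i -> [-85, -94, -103, -112, -121]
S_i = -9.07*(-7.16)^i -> [-9.07, 64.94, -464.98, 3329.25, -23837.43]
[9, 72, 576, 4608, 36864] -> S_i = 9*8^i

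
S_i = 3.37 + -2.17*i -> [3.37, 1.2, -0.97, -3.14, -5.31]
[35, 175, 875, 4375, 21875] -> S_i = 35*5^i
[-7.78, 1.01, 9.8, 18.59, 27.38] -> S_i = -7.78 + 8.79*i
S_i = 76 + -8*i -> [76, 68, 60, 52, 44]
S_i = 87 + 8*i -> [87, 95, 103, 111, 119]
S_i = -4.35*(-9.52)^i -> [-4.35, 41.41, -394.24, 3753.19, -35730.33]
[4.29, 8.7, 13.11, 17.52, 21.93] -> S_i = 4.29 + 4.41*i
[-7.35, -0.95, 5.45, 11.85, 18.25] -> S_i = -7.35 + 6.40*i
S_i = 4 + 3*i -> [4, 7, 10, 13, 16]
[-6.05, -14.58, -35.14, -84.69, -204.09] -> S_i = -6.05*2.41^i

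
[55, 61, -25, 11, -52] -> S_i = Random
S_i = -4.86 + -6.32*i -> [-4.86, -11.18, -17.5, -23.82, -30.14]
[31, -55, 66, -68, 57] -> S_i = Random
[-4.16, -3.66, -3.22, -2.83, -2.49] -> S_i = -4.16*0.88^i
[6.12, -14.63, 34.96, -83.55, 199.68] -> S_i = 6.12*(-2.39)^i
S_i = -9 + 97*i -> [-9, 88, 185, 282, 379]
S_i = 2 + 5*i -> [2, 7, 12, 17, 22]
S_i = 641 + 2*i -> [641, 643, 645, 647, 649]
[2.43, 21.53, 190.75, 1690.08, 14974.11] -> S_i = 2.43*8.86^i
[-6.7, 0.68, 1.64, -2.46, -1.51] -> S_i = Random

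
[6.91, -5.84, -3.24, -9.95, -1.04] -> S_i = Random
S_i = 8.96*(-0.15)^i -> [8.96, -1.34, 0.2, -0.03, 0.0]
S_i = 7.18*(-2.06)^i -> [7.18, -14.79, 30.47, -62.77, 129.3]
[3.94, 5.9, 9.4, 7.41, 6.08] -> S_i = Random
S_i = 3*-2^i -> [3, -6, 12, -24, 48]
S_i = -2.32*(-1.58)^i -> [-2.32, 3.67, -5.79, 9.15, -14.46]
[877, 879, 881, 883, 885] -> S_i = 877 + 2*i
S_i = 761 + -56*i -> [761, 705, 649, 593, 537]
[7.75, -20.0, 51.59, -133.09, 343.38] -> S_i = 7.75*(-2.58)^i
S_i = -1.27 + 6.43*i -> [-1.27, 5.16, 11.59, 18.02, 24.45]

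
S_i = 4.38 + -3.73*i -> [4.38, 0.65, -3.08, -6.81, -10.54]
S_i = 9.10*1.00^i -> [9.1, 9.1, 9.1, 9.1, 9.1]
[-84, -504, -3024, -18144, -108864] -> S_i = -84*6^i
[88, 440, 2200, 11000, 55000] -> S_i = 88*5^i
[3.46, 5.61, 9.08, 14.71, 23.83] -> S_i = 3.46*1.62^i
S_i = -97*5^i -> [-97, -485, -2425, -12125, -60625]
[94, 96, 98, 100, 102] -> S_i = 94 + 2*i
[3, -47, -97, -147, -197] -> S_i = 3 + -50*i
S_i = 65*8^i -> [65, 520, 4160, 33280, 266240]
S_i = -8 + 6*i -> [-8, -2, 4, 10, 16]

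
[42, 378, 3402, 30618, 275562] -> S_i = 42*9^i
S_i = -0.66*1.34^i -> [-0.66, -0.88, -1.19, -1.59, -2.13]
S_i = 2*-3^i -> [2, -6, 18, -54, 162]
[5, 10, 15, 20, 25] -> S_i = 5 + 5*i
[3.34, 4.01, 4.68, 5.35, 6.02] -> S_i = 3.34 + 0.67*i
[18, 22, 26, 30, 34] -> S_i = 18 + 4*i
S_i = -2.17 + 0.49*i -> [-2.17, -1.68, -1.19, -0.7, -0.21]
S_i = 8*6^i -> [8, 48, 288, 1728, 10368]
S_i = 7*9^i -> [7, 63, 567, 5103, 45927]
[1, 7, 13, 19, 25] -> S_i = 1 + 6*i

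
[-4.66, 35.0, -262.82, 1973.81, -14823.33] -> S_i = -4.66*(-7.51)^i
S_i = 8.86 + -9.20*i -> [8.86, -0.34, -9.54, -18.74, -27.94]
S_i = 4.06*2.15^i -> [4.06, 8.73, 18.77, 40.35, 86.75]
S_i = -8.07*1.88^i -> [-8.07, -15.17, -28.52, -53.62, -100.81]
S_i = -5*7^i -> [-5, -35, -245, -1715, -12005]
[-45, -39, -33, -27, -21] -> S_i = -45 + 6*i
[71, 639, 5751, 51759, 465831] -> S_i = 71*9^i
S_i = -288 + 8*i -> [-288, -280, -272, -264, -256]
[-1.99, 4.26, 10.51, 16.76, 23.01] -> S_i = -1.99 + 6.25*i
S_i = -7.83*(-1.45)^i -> [-7.83, 11.35, -16.46, 23.87, -34.61]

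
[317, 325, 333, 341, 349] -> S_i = 317 + 8*i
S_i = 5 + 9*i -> [5, 14, 23, 32, 41]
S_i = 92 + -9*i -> [92, 83, 74, 65, 56]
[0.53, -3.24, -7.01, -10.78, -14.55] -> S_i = 0.53 + -3.77*i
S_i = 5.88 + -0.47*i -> [5.88, 5.41, 4.94, 4.47, 4.0]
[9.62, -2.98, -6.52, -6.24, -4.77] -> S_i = Random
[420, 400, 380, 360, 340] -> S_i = 420 + -20*i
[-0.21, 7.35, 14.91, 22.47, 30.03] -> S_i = -0.21 + 7.56*i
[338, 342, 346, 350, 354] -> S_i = 338 + 4*i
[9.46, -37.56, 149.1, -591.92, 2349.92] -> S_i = 9.46*(-3.97)^i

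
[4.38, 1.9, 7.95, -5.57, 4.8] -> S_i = Random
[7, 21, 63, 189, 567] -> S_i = 7*3^i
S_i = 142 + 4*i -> [142, 146, 150, 154, 158]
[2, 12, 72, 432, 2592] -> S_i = 2*6^i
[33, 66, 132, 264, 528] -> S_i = 33*2^i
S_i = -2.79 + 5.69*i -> [-2.79, 2.9, 8.59, 14.28, 19.97]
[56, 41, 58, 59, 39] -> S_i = Random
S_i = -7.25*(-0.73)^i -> [-7.25, 5.29, -3.86, 2.82, -2.06]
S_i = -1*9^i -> [-1, -9, -81, -729, -6561]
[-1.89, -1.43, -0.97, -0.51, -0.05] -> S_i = -1.89 + 0.46*i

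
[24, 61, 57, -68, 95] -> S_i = Random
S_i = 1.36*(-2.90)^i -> [1.36, -3.94, 11.44, -33.17, 96.19]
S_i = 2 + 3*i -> [2, 5, 8, 11, 14]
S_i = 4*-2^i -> [4, -8, 16, -32, 64]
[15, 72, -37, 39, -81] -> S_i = Random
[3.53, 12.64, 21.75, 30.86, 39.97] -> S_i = 3.53 + 9.11*i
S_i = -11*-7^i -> [-11, 77, -539, 3773, -26411]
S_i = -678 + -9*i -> [-678, -687, -696, -705, -714]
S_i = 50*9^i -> [50, 450, 4050, 36450, 328050]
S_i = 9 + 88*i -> [9, 97, 185, 273, 361]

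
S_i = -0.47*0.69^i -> [-0.47, -0.32, -0.22, -0.15, -0.11]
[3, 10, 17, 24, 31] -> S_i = 3 + 7*i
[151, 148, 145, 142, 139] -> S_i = 151 + -3*i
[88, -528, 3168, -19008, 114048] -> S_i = 88*-6^i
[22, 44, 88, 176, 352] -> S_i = 22*2^i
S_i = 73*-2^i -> [73, -146, 292, -584, 1168]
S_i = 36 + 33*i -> [36, 69, 102, 135, 168]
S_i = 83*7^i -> [83, 581, 4067, 28469, 199283]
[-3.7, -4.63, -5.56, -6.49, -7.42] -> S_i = -3.70 + -0.93*i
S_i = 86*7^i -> [86, 602, 4214, 29498, 206486]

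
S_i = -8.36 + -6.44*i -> [-8.36, -14.8, -21.24, -27.68, -34.12]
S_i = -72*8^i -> [-72, -576, -4608, -36864, -294912]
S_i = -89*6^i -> [-89, -534, -3204, -19224, -115344]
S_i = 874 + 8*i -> [874, 882, 890, 898, 906]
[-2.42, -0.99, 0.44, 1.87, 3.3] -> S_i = -2.42 + 1.43*i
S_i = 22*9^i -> [22, 198, 1782, 16038, 144342]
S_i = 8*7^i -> [8, 56, 392, 2744, 19208]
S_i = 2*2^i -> [2, 4, 8, 16, 32]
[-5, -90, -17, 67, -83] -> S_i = Random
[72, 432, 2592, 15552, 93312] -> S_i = 72*6^i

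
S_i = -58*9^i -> [-58, -522, -4698, -42282, -380538]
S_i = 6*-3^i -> [6, -18, 54, -162, 486]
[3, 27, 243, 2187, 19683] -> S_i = 3*9^i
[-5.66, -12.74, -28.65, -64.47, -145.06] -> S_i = -5.66*2.25^i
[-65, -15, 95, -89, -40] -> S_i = Random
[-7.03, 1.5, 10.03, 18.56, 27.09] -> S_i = -7.03 + 8.53*i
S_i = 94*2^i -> [94, 188, 376, 752, 1504]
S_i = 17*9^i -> [17, 153, 1377, 12393, 111537]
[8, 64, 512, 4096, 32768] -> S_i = 8*8^i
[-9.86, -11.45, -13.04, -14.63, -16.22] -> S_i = -9.86 + -1.59*i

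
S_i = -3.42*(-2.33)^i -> [-3.42, 7.97, -18.57, 43.26, -100.8]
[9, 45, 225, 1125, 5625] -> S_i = 9*5^i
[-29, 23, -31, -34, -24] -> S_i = Random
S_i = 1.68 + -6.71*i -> [1.68, -5.03, -11.74, -18.45, -25.16]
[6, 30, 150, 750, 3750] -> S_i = 6*5^i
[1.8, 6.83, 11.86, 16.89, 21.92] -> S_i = 1.80 + 5.03*i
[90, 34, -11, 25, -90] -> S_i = Random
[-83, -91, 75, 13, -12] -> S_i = Random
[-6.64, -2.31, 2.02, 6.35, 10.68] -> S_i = -6.64 + 4.33*i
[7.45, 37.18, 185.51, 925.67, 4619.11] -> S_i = 7.45*4.99^i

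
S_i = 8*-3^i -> [8, -24, 72, -216, 648]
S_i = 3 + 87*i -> [3, 90, 177, 264, 351]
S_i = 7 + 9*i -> [7, 16, 25, 34, 43]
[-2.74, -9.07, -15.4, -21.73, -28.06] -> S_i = -2.74 + -6.33*i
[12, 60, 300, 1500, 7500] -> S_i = 12*5^i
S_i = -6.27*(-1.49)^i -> [-6.27, 9.34, -13.92, 20.74, -30.9]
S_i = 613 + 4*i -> [613, 617, 621, 625, 629]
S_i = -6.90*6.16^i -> [-6.9, -42.5, -261.82, -1612.84, -9935.09]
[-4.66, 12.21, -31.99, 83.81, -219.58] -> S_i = -4.66*(-2.62)^i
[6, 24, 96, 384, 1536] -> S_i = 6*4^i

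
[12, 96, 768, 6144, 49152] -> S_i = 12*8^i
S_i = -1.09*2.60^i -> [-1.09, -2.83, -7.37, -19.16, -49.81]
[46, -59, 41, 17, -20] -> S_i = Random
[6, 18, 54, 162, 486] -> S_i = 6*3^i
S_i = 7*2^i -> [7, 14, 28, 56, 112]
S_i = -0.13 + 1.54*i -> [-0.13, 1.41, 2.95, 4.49, 6.03]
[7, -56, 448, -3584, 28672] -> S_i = 7*-8^i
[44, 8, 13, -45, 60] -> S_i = Random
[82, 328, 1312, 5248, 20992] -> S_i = 82*4^i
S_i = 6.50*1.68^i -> [6.5, 10.92, 18.35, 30.82, 51.78]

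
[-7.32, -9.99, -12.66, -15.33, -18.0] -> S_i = -7.32 + -2.67*i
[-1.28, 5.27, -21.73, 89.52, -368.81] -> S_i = -1.28*(-4.12)^i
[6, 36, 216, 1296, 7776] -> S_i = 6*6^i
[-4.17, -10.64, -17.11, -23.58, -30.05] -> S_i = -4.17 + -6.47*i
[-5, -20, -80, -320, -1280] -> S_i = -5*4^i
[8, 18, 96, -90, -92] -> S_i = Random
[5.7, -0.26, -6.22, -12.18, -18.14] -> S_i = 5.70 + -5.96*i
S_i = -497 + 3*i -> [-497, -494, -491, -488, -485]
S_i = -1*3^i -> [-1, -3, -9, -27, -81]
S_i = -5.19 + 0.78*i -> [-5.19, -4.41, -3.63, -2.85, -2.07]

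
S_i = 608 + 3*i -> [608, 611, 614, 617, 620]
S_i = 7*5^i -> [7, 35, 175, 875, 4375]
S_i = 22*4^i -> [22, 88, 352, 1408, 5632]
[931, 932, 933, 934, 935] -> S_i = 931 + 1*i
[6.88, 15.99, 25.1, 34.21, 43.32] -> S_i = 6.88 + 9.11*i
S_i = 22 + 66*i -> [22, 88, 154, 220, 286]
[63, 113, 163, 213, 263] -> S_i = 63 + 50*i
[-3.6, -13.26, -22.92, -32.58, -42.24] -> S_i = -3.60 + -9.66*i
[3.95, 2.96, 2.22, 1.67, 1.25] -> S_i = 3.95*0.75^i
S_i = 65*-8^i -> [65, -520, 4160, -33280, 266240]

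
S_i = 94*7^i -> [94, 658, 4606, 32242, 225694]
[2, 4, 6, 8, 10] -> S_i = 2 + 2*i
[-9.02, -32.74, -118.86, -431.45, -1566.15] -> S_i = -9.02*3.63^i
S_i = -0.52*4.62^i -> [-0.52, -2.4, -11.1, -51.28, -236.9]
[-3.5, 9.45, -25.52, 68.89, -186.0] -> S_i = -3.50*(-2.70)^i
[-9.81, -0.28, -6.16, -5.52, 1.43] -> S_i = Random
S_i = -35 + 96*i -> [-35, 61, 157, 253, 349]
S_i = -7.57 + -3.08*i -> [-7.57, -10.65, -13.73, -16.81, -19.89]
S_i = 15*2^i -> [15, 30, 60, 120, 240]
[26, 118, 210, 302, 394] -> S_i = 26 + 92*i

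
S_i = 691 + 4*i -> [691, 695, 699, 703, 707]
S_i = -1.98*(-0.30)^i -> [-1.98, 0.59, -0.18, 0.05, -0.02]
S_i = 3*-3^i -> [3, -9, 27, -81, 243]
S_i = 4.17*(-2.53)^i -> [4.17, -10.55, 26.69, -67.53, 170.85]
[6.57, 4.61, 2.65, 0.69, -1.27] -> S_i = 6.57 + -1.96*i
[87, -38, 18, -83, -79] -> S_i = Random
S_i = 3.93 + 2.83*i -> [3.93, 6.76, 9.59, 12.42, 15.25]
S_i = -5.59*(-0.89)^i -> [-5.59, 4.98, -4.43, 3.94, -3.51]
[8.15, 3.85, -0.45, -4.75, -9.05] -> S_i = 8.15 + -4.30*i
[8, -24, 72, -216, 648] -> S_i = 8*-3^i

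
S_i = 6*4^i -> [6, 24, 96, 384, 1536]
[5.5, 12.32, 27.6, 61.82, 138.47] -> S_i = 5.50*2.24^i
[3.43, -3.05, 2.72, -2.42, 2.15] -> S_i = 3.43*(-0.89)^i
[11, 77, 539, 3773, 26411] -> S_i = 11*7^i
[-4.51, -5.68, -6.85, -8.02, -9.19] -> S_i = -4.51 + -1.17*i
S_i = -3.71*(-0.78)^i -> [-3.71, 2.89, -2.26, 1.76, -1.37]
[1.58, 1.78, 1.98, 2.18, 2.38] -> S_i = 1.58 + 0.20*i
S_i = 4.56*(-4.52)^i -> [4.56, -20.61, 93.16, -421.1, 1903.35]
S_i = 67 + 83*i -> [67, 150, 233, 316, 399]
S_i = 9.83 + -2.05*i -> [9.83, 7.78, 5.73, 3.68, 1.63]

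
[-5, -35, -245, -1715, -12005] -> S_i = -5*7^i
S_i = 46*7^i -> [46, 322, 2254, 15778, 110446]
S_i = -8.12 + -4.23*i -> [-8.12, -12.35, -16.58, -20.81, -25.04]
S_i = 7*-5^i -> [7, -35, 175, -875, 4375]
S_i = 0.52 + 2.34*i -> [0.52, 2.86, 5.2, 7.54, 9.88]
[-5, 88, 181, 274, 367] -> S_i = -5 + 93*i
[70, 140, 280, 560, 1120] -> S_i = 70*2^i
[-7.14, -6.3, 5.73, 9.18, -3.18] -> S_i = Random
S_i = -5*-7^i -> [-5, 35, -245, 1715, -12005]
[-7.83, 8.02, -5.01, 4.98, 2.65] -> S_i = Random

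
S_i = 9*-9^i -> [9, -81, 729, -6561, 59049]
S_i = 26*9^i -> [26, 234, 2106, 18954, 170586]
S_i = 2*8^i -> [2, 16, 128, 1024, 8192]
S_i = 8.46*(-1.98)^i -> [8.46, -16.75, 33.17, -65.67, 130.03]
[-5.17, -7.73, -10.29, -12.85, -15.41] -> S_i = -5.17 + -2.56*i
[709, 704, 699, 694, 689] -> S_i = 709 + -5*i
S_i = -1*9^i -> [-1, -9, -81, -729, -6561]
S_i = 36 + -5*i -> [36, 31, 26, 21, 16]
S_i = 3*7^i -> [3, 21, 147, 1029, 7203]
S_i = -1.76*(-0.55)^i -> [-1.76, 0.97, -0.53, 0.29, -0.16]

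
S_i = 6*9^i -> [6, 54, 486, 4374, 39366]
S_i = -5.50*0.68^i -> [-5.5, -3.74, -2.54, -1.73, -1.18]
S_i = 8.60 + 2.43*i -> [8.6, 11.03, 13.46, 15.89, 18.32]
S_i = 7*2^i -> [7, 14, 28, 56, 112]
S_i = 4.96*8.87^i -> [4.96, 44.0, 390.24, 3461.41, 30702.67]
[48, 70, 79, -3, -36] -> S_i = Random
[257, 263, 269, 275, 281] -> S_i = 257 + 6*i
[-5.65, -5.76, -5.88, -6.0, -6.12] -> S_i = -5.65*1.02^i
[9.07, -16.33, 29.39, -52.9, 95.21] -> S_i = 9.07*(-1.80)^i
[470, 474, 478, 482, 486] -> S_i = 470 + 4*i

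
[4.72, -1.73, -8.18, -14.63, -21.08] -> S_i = 4.72 + -6.45*i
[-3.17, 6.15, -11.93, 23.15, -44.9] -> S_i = -3.17*(-1.94)^i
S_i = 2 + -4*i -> [2, -2, -6, -10, -14]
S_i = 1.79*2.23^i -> [1.79, 3.99, 8.9, 19.85, 44.27]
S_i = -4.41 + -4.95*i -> [-4.41, -9.36, -14.31, -19.26, -24.21]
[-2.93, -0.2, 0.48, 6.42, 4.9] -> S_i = Random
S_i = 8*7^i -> [8, 56, 392, 2744, 19208]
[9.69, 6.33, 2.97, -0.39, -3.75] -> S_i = 9.69 + -3.36*i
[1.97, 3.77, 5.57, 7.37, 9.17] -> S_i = 1.97 + 1.80*i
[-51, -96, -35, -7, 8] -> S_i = Random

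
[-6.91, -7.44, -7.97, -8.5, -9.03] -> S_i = -6.91 + -0.53*i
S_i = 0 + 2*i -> [0, 2, 4, 6, 8]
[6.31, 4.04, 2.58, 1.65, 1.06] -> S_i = 6.31*0.64^i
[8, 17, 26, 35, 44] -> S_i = 8 + 9*i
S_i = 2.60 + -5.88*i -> [2.6, -3.28, -9.16, -15.04, -20.92]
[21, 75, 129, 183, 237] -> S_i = 21 + 54*i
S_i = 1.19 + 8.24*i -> [1.19, 9.43, 17.67, 25.91, 34.15]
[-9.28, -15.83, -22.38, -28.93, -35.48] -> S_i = -9.28 + -6.55*i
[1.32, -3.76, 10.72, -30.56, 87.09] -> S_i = 1.32*(-2.85)^i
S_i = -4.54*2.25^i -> [-4.54, -10.22, -22.98, -51.71, -116.36]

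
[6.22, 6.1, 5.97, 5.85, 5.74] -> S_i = 6.22*0.98^i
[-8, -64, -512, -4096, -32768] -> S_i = -8*8^i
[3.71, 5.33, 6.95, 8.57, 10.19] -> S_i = 3.71 + 1.62*i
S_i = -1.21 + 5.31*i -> [-1.21, 4.1, 9.41, 14.72, 20.03]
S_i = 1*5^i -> [1, 5, 25, 125, 625]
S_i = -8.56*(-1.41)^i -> [-8.56, 12.07, -17.02, 24.0, -33.83]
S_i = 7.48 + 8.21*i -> [7.48, 15.69, 23.9, 32.11, 40.32]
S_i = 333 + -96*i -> [333, 237, 141, 45, -51]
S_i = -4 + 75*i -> [-4, 71, 146, 221, 296]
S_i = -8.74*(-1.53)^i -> [-8.74, 13.37, -20.46, 31.3, -47.89]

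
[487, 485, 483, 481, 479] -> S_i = 487 + -2*i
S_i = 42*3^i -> [42, 126, 378, 1134, 3402]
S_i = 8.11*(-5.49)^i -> [8.11, -44.52, 244.44, -1341.95, 7367.33]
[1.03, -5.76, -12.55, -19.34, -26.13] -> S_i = 1.03 + -6.79*i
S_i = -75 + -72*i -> [-75, -147, -219, -291, -363]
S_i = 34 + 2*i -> [34, 36, 38, 40, 42]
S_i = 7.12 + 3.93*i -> [7.12, 11.05, 14.98, 18.91, 22.84]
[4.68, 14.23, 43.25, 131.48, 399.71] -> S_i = 4.68*3.04^i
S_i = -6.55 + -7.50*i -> [-6.55, -14.05, -21.55, -29.05, -36.55]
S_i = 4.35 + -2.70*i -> [4.35, 1.65, -1.05, -3.75, -6.45]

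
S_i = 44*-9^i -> [44, -396, 3564, -32076, 288684]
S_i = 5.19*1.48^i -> [5.19, 7.68, 11.37, 16.82, 24.9]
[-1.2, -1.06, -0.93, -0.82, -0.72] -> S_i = -1.20*0.88^i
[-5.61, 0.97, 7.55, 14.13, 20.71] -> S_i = -5.61 + 6.58*i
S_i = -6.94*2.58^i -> [-6.94, -17.91, -46.2, -119.18, -307.5]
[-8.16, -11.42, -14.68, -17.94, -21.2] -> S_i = -8.16 + -3.26*i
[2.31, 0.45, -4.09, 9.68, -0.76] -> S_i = Random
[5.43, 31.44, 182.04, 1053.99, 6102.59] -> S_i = 5.43*5.79^i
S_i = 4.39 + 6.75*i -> [4.39, 11.14, 17.89, 24.64, 31.39]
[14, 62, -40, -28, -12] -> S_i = Random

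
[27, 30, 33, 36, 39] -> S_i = 27 + 3*i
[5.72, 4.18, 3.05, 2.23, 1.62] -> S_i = 5.72*0.73^i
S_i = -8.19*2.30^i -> [-8.19, -18.84, -43.33, -99.65, -229.19]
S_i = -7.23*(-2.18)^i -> [-7.23, 15.76, -34.36, 74.9, -163.29]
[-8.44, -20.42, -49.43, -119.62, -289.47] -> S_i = -8.44*2.42^i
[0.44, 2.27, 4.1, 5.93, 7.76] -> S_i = 0.44 + 1.83*i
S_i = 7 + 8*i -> [7, 15, 23, 31, 39]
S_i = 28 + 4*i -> [28, 32, 36, 40, 44]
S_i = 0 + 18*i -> [0, 18, 36, 54, 72]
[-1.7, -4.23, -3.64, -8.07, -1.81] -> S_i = Random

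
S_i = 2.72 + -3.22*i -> [2.72, -0.5, -3.72, -6.94, -10.16]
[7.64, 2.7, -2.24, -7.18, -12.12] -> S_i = 7.64 + -4.94*i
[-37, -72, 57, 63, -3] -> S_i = Random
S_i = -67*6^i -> [-67, -402, -2412, -14472, -86832]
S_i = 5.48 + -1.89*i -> [5.48, 3.59, 1.7, -0.19, -2.08]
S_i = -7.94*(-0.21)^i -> [-7.94, 1.67, -0.35, 0.07, -0.02]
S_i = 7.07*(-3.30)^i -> [7.07, -23.33, 76.99, -254.07, 838.45]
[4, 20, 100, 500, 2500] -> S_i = 4*5^i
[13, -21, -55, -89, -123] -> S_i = 13 + -34*i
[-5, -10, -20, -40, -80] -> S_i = -5*2^i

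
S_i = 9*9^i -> [9, 81, 729, 6561, 59049]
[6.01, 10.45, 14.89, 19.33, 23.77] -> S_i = 6.01 + 4.44*i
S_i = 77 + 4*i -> [77, 81, 85, 89, 93]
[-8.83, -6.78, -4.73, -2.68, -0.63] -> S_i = -8.83 + 2.05*i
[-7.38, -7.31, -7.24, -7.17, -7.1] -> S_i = -7.38 + 0.07*i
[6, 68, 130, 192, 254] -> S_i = 6 + 62*i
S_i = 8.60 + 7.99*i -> [8.6, 16.59, 24.58, 32.57, 40.56]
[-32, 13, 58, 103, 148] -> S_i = -32 + 45*i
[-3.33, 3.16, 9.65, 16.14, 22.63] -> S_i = -3.33 + 6.49*i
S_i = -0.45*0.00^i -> [-0.45, -0.0, -0.0, -0.0, -0.0]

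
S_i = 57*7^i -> [57, 399, 2793, 19551, 136857]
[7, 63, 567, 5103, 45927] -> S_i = 7*9^i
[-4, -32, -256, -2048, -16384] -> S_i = -4*8^i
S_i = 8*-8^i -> [8, -64, 512, -4096, 32768]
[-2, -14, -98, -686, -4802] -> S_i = -2*7^i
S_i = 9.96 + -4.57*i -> [9.96, 5.39, 0.82, -3.75, -8.32]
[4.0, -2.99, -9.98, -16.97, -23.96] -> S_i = 4.00 + -6.99*i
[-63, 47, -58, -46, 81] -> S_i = Random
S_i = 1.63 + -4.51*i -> [1.63, -2.88, -7.39, -11.9, -16.41]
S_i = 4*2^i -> [4, 8, 16, 32, 64]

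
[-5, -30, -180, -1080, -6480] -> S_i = -5*6^i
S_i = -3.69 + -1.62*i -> [-3.69, -5.31, -6.93, -8.55, -10.17]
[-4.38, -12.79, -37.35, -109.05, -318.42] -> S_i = -4.38*2.92^i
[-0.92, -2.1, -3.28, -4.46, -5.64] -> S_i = -0.92 + -1.18*i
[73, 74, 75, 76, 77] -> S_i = 73 + 1*i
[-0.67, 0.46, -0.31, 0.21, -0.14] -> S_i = -0.67*(-0.68)^i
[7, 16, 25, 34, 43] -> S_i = 7 + 9*i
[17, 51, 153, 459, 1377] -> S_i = 17*3^i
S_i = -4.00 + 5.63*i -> [-4.0, 1.63, 7.26, 12.89, 18.52]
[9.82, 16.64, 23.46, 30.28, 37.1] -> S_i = 9.82 + 6.82*i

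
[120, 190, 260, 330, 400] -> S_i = 120 + 70*i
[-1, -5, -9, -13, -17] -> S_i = -1 + -4*i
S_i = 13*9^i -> [13, 117, 1053, 9477, 85293]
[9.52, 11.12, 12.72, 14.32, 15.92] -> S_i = 9.52 + 1.60*i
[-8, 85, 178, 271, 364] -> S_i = -8 + 93*i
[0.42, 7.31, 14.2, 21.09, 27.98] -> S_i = 0.42 + 6.89*i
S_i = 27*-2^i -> [27, -54, 108, -216, 432]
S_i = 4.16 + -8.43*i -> [4.16, -4.27, -12.7, -21.13, -29.56]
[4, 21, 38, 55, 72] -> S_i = 4 + 17*i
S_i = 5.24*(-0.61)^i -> [5.24, -3.2, 1.95, -1.19, 0.73]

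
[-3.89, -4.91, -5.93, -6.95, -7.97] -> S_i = -3.89 + -1.02*i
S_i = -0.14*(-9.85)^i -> [-0.14, 1.38, -13.58, 133.79, -1317.87]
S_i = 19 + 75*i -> [19, 94, 169, 244, 319]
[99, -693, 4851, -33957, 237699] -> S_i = 99*-7^i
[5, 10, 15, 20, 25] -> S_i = 5 + 5*i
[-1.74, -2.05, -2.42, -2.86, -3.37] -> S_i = -1.74*1.18^i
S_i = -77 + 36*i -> [-77, -41, -5, 31, 67]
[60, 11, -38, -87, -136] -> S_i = 60 + -49*i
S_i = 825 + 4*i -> [825, 829, 833, 837, 841]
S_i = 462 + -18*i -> [462, 444, 426, 408, 390]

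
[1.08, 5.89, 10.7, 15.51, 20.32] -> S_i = 1.08 + 4.81*i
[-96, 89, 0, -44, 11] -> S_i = Random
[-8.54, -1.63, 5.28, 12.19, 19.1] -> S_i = -8.54 + 6.91*i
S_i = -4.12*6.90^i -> [-4.12, -28.43, -196.15, -1353.46, -9338.85]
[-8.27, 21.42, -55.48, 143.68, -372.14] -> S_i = -8.27*(-2.59)^i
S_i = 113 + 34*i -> [113, 147, 181, 215, 249]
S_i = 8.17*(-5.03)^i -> [8.17, -41.1, 206.71, -1039.74, 5229.91]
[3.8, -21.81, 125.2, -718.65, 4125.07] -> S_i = 3.80*(-5.74)^i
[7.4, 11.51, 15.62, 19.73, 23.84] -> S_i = 7.40 + 4.11*i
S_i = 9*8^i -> [9, 72, 576, 4608, 36864]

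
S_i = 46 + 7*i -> [46, 53, 60, 67, 74]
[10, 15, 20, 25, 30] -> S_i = 10 + 5*i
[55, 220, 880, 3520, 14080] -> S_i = 55*4^i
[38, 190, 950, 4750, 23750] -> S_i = 38*5^i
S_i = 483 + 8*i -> [483, 491, 499, 507, 515]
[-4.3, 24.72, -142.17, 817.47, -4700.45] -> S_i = -4.30*(-5.75)^i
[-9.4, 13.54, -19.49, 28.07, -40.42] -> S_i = -9.40*(-1.44)^i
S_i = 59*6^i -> [59, 354, 2124, 12744, 76464]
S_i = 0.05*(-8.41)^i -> [0.05, -0.42, 3.54, -29.74, 250.12]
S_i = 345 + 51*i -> [345, 396, 447, 498, 549]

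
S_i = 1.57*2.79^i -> [1.57, 4.38, 12.22, 34.1, 95.13]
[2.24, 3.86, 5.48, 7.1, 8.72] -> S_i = 2.24 + 1.62*i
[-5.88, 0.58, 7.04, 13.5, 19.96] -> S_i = -5.88 + 6.46*i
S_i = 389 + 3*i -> [389, 392, 395, 398, 401]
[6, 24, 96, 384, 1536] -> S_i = 6*4^i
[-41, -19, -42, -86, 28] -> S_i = Random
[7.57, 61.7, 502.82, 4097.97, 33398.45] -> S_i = 7.57*8.15^i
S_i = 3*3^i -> [3, 9, 27, 81, 243]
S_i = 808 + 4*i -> [808, 812, 816, 820, 824]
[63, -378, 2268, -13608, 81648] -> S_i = 63*-6^i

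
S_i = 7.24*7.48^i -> [7.24, 54.16, 405.08, 3030.01, 22664.44]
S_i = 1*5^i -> [1, 5, 25, 125, 625]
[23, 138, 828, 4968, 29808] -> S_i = 23*6^i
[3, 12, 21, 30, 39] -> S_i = 3 + 9*i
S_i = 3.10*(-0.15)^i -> [3.1, -0.46, 0.07, -0.01, 0.0]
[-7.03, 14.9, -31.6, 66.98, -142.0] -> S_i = -7.03*(-2.12)^i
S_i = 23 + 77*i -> [23, 100, 177, 254, 331]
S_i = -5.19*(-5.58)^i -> [-5.19, 28.96, -161.6, 901.72, -5031.58]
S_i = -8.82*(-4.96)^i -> [-8.82, 43.75, -216.99, 1076.25, -5338.21]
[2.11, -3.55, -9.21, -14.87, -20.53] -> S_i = 2.11 + -5.66*i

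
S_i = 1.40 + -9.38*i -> [1.4, -7.98, -17.36, -26.74, -36.12]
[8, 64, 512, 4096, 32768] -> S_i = 8*8^i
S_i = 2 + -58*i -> [2, -56, -114, -172, -230]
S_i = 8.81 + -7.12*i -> [8.81, 1.69, -5.43, -12.55, -19.67]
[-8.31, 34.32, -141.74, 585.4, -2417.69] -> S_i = -8.31*(-4.13)^i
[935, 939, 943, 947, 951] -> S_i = 935 + 4*i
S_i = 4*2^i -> [4, 8, 16, 32, 64]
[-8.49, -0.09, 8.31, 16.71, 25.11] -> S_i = -8.49 + 8.40*i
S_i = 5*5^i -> [5, 25, 125, 625, 3125]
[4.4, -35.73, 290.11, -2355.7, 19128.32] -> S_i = 4.40*(-8.12)^i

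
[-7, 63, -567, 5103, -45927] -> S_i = -7*-9^i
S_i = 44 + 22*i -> [44, 66, 88, 110, 132]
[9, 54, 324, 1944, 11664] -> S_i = 9*6^i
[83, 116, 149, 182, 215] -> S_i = 83 + 33*i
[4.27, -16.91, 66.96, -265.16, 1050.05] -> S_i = 4.27*(-3.96)^i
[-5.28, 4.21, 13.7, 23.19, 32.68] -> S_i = -5.28 + 9.49*i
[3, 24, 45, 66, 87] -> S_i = 3 + 21*i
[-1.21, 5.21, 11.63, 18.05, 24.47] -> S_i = -1.21 + 6.42*i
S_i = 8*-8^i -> [8, -64, 512, -4096, 32768]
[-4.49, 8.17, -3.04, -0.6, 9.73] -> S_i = Random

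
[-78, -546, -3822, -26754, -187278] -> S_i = -78*7^i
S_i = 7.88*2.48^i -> [7.88, 19.54, 48.47, 120.19, 298.08]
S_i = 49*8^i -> [49, 392, 3136, 25088, 200704]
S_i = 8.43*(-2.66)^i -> [8.43, -22.42, 59.65, -158.66, 422.04]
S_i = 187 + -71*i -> [187, 116, 45, -26, -97]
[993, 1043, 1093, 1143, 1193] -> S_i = 993 + 50*i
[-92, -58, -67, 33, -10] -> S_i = Random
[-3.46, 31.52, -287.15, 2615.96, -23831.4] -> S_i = -3.46*(-9.11)^i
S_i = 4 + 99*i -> [4, 103, 202, 301, 400]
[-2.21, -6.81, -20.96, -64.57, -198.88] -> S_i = -2.21*3.08^i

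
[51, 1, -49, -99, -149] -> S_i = 51 + -50*i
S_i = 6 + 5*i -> [6, 11, 16, 21, 26]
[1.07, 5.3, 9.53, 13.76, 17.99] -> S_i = 1.07 + 4.23*i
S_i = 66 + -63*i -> [66, 3, -60, -123, -186]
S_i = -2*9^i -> [-2, -18, -162, -1458, -13122]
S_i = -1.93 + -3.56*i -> [-1.93, -5.49, -9.05, -12.61, -16.17]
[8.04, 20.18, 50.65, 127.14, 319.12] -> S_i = 8.04*2.51^i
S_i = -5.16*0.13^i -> [-5.16, -0.67, -0.09, -0.01, -0.0]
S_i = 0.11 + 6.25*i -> [0.11, 6.36, 12.61, 18.86, 25.11]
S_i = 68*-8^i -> [68, -544, 4352, -34816, 278528]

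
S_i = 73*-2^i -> [73, -146, 292, -584, 1168]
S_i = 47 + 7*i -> [47, 54, 61, 68, 75]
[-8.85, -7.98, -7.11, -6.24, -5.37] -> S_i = -8.85 + 0.87*i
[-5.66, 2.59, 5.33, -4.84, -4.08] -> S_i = Random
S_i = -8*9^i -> [-8, -72, -648, -5832, -52488]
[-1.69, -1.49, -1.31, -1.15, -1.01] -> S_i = -1.69*0.88^i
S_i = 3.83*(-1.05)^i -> [3.83, -4.02, 4.22, -4.43, 4.66]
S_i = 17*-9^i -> [17, -153, 1377, -12393, 111537]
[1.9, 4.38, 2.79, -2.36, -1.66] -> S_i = Random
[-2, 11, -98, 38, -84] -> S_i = Random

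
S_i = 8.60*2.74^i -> [8.6, 23.56, 64.57, 176.91, 484.73]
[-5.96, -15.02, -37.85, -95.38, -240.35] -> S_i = -5.96*2.52^i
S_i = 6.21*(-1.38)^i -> [6.21, -8.57, 11.83, -16.32, 22.52]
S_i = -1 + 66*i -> [-1, 65, 131, 197, 263]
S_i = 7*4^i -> [7, 28, 112, 448, 1792]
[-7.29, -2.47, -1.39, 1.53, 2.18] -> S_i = Random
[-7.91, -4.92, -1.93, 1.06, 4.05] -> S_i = -7.91 + 2.99*i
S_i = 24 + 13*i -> [24, 37, 50, 63, 76]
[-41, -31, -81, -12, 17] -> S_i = Random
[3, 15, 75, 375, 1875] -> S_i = 3*5^i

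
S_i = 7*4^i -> [7, 28, 112, 448, 1792]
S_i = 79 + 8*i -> [79, 87, 95, 103, 111]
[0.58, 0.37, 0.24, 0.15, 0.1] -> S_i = 0.58*0.64^i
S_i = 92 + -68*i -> [92, 24, -44, -112, -180]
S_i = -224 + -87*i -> [-224, -311, -398, -485, -572]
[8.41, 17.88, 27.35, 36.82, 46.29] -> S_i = 8.41 + 9.47*i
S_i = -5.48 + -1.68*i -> [-5.48, -7.16, -8.84, -10.52, -12.2]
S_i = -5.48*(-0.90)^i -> [-5.48, 4.93, -4.44, 3.99, -3.6]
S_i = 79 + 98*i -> [79, 177, 275, 373, 471]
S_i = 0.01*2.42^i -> [0.01, 0.02, 0.06, 0.14, 0.34]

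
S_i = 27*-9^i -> [27, -243, 2187, -19683, 177147]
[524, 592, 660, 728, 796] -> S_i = 524 + 68*i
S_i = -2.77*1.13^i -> [-2.77, -3.13, -3.54, -4.0, -4.52]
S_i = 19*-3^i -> [19, -57, 171, -513, 1539]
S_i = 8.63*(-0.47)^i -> [8.63, -4.06, 1.91, -0.9, 0.42]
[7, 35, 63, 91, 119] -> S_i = 7 + 28*i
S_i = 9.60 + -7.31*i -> [9.6, 2.29, -5.02, -12.33, -19.64]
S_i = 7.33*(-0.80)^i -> [7.33, -5.86, 4.69, -3.75, 3.0]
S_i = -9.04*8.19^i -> [-9.04, -74.04, -606.37, -4966.15, -40672.8]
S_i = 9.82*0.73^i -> [9.82, 7.17, 5.23, 3.82, 2.79]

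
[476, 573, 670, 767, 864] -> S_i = 476 + 97*i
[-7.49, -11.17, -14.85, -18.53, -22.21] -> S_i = -7.49 + -3.68*i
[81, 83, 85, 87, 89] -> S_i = 81 + 2*i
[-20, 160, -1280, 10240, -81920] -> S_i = -20*-8^i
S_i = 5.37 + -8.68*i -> [5.37, -3.31, -11.99, -20.67, -29.35]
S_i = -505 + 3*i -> [-505, -502, -499, -496, -493]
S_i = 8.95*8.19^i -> [8.95, 73.3, 600.33, 4916.71, 40267.87]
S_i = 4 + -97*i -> [4, -93, -190, -287, -384]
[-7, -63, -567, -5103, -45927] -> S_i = -7*9^i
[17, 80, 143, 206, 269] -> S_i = 17 + 63*i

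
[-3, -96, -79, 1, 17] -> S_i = Random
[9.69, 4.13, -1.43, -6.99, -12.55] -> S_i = 9.69 + -5.56*i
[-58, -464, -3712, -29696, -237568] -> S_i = -58*8^i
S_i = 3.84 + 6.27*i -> [3.84, 10.11, 16.38, 22.65, 28.92]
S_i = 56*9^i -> [56, 504, 4536, 40824, 367416]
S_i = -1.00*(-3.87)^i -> [-1.0, 3.87, -14.98, 57.96, -224.31]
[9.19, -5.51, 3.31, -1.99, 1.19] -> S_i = 9.19*(-0.60)^i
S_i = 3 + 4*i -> [3, 7, 11, 15, 19]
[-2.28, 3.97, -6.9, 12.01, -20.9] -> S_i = -2.28*(-1.74)^i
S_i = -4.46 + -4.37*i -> [-4.46, -8.83, -13.2, -17.57, -21.94]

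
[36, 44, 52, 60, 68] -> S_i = 36 + 8*i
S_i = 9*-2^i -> [9, -18, 36, -72, 144]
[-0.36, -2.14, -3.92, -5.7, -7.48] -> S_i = -0.36 + -1.78*i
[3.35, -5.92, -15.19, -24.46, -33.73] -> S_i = 3.35 + -9.27*i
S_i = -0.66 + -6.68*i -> [-0.66, -7.34, -14.02, -20.7, -27.38]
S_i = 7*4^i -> [7, 28, 112, 448, 1792]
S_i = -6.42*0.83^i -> [-6.42, -5.33, -4.42, -3.67, -3.05]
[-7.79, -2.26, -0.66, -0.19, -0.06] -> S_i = -7.79*0.29^i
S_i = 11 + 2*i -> [11, 13, 15, 17, 19]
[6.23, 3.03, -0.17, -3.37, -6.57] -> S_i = 6.23 + -3.20*i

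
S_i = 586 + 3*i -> [586, 589, 592, 595, 598]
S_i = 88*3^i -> [88, 264, 792, 2376, 7128]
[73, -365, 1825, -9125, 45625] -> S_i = 73*-5^i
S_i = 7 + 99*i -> [7, 106, 205, 304, 403]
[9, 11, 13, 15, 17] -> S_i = 9 + 2*i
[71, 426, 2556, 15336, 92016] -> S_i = 71*6^i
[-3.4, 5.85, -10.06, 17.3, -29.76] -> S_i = -3.40*(-1.72)^i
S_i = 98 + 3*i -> [98, 101, 104, 107, 110]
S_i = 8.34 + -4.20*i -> [8.34, 4.14, -0.06, -4.26, -8.46]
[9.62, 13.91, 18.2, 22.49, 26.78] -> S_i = 9.62 + 4.29*i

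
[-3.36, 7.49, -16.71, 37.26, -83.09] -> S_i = -3.36*(-2.23)^i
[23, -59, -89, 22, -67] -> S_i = Random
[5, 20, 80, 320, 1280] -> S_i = 5*4^i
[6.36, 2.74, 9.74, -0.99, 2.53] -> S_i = Random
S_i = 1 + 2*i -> [1, 3, 5, 7, 9]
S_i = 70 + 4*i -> [70, 74, 78, 82, 86]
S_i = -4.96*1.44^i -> [-4.96, -7.14, -10.29, -14.81, -21.33]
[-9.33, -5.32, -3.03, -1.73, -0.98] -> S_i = -9.33*0.57^i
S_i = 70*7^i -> [70, 490, 3430, 24010, 168070]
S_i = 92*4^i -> [92, 368, 1472, 5888, 23552]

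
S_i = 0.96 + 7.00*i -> [0.96, 7.96, 14.96, 21.96, 28.96]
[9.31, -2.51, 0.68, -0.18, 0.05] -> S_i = 9.31*(-0.27)^i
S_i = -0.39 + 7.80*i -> [-0.39, 7.41, 15.21, 23.01, 30.81]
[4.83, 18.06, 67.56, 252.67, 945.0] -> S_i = 4.83*3.74^i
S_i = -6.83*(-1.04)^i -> [-6.83, 7.1, -7.39, 7.68, -7.99]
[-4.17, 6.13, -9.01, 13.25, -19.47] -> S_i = -4.17*(-1.47)^i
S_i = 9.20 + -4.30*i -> [9.2, 4.9, 0.6, -3.7, -8.0]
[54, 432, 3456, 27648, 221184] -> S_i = 54*8^i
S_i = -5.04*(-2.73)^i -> [-5.04, 13.76, -37.56, 102.55, -279.95]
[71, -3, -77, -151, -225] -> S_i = 71 + -74*i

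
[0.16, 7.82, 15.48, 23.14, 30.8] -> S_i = 0.16 + 7.66*i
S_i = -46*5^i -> [-46, -230, -1150, -5750, -28750]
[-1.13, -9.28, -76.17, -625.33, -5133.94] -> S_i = -1.13*8.21^i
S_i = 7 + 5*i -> [7, 12, 17, 22, 27]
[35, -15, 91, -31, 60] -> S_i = Random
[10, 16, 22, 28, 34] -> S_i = 10 + 6*i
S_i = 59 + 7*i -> [59, 66, 73, 80, 87]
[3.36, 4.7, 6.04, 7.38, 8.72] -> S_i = 3.36 + 1.34*i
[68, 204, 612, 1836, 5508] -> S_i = 68*3^i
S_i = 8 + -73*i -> [8, -65, -138, -211, -284]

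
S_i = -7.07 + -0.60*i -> [-7.07, -7.67, -8.27, -8.87, -9.47]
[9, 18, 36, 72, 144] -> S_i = 9*2^i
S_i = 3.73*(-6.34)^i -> [3.73, -23.65, 149.93, -950.55, 6026.51]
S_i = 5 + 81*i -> [5, 86, 167, 248, 329]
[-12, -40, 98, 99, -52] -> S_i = Random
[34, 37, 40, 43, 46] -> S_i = 34 + 3*i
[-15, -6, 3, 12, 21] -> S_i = -15 + 9*i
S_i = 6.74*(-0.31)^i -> [6.74, -2.09, 0.65, -0.2, 0.06]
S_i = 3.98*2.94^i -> [3.98, 11.7, 34.4, 101.14, 297.35]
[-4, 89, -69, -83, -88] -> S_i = Random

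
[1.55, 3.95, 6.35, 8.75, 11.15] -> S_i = 1.55 + 2.40*i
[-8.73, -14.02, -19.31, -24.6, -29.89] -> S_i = -8.73 + -5.29*i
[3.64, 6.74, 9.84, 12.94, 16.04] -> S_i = 3.64 + 3.10*i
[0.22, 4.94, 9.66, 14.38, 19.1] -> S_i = 0.22 + 4.72*i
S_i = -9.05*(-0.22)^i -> [-9.05, 1.99, -0.44, 0.1, -0.02]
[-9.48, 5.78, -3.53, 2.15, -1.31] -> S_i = -9.48*(-0.61)^i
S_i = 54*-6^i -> [54, -324, 1944, -11664, 69984]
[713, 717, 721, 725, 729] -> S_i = 713 + 4*i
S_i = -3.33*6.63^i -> [-3.33, -22.08, -146.38, -970.48, -6434.26]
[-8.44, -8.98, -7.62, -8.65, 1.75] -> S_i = Random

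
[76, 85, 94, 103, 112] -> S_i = 76 + 9*i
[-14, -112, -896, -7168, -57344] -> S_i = -14*8^i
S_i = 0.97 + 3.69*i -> [0.97, 4.66, 8.35, 12.04, 15.73]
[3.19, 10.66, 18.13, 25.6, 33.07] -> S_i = 3.19 + 7.47*i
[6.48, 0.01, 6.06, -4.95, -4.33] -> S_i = Random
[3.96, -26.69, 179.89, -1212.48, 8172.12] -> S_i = 3.96*(-6.74)^i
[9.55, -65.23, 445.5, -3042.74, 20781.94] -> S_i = 9.55*(-6.83)^i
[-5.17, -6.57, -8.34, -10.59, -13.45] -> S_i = -5.17*1.27^i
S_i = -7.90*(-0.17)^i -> [-7.9, 1.34, -0.23, 0.04, -0.01]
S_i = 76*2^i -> [76, 152, 304, 608, 1216]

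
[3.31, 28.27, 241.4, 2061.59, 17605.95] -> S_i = 3.31*8.54^i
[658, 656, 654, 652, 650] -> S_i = 658 + -2*i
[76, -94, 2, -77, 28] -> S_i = Random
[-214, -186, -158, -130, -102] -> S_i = -214 + 28*i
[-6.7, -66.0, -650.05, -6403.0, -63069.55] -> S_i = -6.70*9.85^i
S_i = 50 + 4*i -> [50, 54, 58, 62, 66]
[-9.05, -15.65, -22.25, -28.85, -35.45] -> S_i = -9.05 + -6.60*i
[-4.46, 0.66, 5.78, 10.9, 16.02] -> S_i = -4.46 + 5.12*i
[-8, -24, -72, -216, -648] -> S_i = -8*3^i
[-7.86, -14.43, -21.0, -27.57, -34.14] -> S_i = -7.86 + -6.57*i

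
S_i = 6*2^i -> [6, 12, 24, 48, 96]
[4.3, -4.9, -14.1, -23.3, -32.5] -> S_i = 4.30 + -9.20*i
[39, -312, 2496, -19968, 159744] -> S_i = 39*-8^i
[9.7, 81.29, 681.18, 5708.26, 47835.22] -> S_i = 9.70*8.38^i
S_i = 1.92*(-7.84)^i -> [1.92, -15.05, 118.01, -925.23, 7253.8]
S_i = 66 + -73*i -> [66, -7, -80, -153, -226]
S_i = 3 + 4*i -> [3, 7, 11, 15, 19]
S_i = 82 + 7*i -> [82, 89, 96, 103, 110]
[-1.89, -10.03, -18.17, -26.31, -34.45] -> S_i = -1.89 + -8.14*i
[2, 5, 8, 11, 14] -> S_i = 2 + 3*i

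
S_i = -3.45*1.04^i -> [-3.45, -3.59, -3.73, -3.88, -4.04]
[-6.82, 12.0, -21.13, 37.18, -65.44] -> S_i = -6.82*(-1.76)^i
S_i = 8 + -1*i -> [8, 7, 6, 5, 4]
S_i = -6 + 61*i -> [-6, 55, 116, 177, 238]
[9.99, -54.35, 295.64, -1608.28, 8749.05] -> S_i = 9.99*(-5.44)^i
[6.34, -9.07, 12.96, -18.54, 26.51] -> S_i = 6.34*(-1.43)^i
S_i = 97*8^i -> [97, 776, 6208, 49664, 397312]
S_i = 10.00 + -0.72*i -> [10.0, 9.28, 8.56, 7.84, 7.12]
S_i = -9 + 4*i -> [-9, -5, -1, 3, 7]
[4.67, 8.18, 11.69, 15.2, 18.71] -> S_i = 4.67 + 3.51*i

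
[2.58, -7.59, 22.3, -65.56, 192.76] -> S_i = 2.58*(-2.94)^i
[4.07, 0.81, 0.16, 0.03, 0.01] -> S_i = 4.07*0.20^i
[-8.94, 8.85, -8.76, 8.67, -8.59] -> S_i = -8.94*(-0.99)^i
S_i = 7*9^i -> [7, 63, 567, 5103, 45927]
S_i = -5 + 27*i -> [-5, 22, 49, 76, 103]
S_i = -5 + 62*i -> [-5, 57, 119, 181, 243]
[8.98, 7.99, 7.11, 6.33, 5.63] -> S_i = 8.98*0.89^i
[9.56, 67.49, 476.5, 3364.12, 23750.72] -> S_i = 9.56*7.06^i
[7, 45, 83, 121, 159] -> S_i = 7 + 38*i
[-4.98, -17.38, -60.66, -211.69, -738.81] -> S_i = -4.98*3.49^i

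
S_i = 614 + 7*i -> [614, 621, 628, 635, 642]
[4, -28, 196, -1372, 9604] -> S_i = 4*-7^i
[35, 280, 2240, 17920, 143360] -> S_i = 35*8^i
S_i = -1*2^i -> [-1, -2, -4, -8, -16]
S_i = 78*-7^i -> [78, -546, 3822, -26754, 187278]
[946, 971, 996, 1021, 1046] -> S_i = 946 + 25*i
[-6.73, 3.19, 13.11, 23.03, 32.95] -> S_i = -6.73 + 9.92*i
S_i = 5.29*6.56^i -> [5.29, 34.7, 227.65, 1493.37, 9796.5]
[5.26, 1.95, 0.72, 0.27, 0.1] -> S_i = 5.26*0.37^i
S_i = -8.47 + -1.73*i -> [-8.47, -10.2, -11.93, -13.66, -15.39]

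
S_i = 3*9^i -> [3, 27, 243, 2187, 19683]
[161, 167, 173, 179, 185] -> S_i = 161 + 6*i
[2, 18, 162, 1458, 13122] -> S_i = 2*9^i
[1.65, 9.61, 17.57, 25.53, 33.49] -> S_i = 1.65 + 7.96*i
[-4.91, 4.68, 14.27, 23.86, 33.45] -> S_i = -4.91 + 9.59*i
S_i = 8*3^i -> [8, 24, 72, 216, 648]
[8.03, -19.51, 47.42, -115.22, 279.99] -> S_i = 8.03*(-2.43)^i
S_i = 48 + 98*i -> [48, 146, 244, 342, 440]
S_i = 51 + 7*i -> [51, 58, 65, 72, 79]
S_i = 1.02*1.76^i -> [1.02, 1.8, 3.16, 5.56, 9.79]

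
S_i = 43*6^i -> [43, 258, 1548, 9288, 55728]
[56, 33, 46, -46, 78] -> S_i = Random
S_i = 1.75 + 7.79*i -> [1.75, 9.54, 17.33, 25.12, 32.91]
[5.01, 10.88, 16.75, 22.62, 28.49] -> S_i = 5.01 + 5.87*i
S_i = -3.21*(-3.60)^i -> [-3.21, 11.56, -41.6, 149.77, -539.16]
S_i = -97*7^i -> [-97, -679, -4753, -33271, -232897]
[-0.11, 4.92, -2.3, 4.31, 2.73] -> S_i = Random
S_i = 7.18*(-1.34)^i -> [7.18, -9.62, 12.89, -17.28, 23.15]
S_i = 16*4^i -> [16, 64, 256, 1024, 4096]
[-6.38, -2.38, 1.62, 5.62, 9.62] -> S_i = -6.38 + 4.00*i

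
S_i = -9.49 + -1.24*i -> [-9.49, -10.73, -11.97, -13.21, -14.45]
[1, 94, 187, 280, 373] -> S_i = 1 + 93*i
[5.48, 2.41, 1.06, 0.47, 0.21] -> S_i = 5.48*0.44^i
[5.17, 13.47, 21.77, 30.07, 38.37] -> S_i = 5.17 + 8.30*i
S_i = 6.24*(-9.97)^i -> [6.24, -62.21, 620.26, -6184.01, 61654.56]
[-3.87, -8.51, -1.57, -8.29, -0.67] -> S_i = Random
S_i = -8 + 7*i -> [-8, -1, 6, 13, 20]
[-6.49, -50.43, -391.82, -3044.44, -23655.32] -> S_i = -6.49*7.77^i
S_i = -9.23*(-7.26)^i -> [-9.23, 67.01, -486.49, 3531.93, -25641.78]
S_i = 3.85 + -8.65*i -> [3.85, -4.8, -13.45, -22.1, -30.75]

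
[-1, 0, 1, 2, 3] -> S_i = -1 + 1*i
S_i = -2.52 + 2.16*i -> [-2.52, -0.36, 1.8, 3.96, 6.12]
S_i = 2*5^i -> [2, 10, 50, 250, 1250]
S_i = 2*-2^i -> [2, -4, 8, -16, 32]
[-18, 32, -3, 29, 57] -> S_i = Random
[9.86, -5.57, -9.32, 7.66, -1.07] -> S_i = Random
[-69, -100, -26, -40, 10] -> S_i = Random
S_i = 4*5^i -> [4, 20, 100, 500, 2500]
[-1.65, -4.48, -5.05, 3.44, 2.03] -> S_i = Random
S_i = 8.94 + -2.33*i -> [8.94, 6.61, 4.28, 1.95, -0.38]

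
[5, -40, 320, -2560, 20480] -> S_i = 5*-8^i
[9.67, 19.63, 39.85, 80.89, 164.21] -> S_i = 9.67*2.03^i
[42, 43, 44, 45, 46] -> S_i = 42 + 1*i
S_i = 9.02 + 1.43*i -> [9.02, 10.45, 11.88, 13.31, 14.74]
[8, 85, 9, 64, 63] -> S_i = Random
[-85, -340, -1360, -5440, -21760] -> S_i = -85*4^i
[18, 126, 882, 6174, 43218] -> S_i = 18*7^i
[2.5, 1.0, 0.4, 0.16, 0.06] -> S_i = 2.50*0.40^i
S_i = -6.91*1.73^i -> [-6.91, -11.95, -20.68, -35.78, -61.9]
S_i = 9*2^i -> [9, 18, 36, 72, 144]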